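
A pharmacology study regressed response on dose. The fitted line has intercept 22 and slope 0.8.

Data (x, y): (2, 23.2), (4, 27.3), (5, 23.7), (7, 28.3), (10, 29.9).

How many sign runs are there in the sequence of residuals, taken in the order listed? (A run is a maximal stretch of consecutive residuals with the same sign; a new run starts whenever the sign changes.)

5 runs

x=2: ŷ = 22 + 0.8·2 = 23.6; r = 23.2 − 23.6 = -0.4
x=4: ŷ = 22 + 0.8·4 = 25.2; r = 27.3 − 25.2 = 2.1
x=5: ŷ = 22 + 0.8·5 = 26; r = 23.7 − 26 = -2.3
x=7: ŷ = 22 + 0.8·7 = 27.6; r = 28.3 − 27.6 = 0.7
x=10: ŷ = 22 + 0.8·10 = 30; r = 29.9 − 30 = -0.1
Signs: − + − + −
Runs: −×1, +×1, −×1, +×1, −×1 → 5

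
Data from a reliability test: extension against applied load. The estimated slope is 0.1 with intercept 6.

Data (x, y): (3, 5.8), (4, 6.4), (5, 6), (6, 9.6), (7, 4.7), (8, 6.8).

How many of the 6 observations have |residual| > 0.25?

x=3: ŷ = 6 + 0.1·3 = 6.3; r = 5.8 − 6.3 = -0.5
x=4: ŷ = 6 + 0.1·4 = 6.4; r = 6.4 − 6.4 = 0
x=5: ŷ = 6 + 0.1·5 = 6.5; r = 6 − 6.5 = -0.5
x=6: ŷ = 6 + 0.1·6 = 6.6; r = 9.6 − 6.6 = 3
x=7: ŷ = 6 + 0.1·7 = 6.7; r = 4.7 − 6.7 = -2
x=8: ŷ = 6 + 0.1·8 = 6.8; r = 6.8 − 6.8 = 0
|r| > 0.25: x=3 (|r|=0.5), x=5 (|r|=0.5), x=6 (|r|=3), x=7 (|r|=2) → 4

4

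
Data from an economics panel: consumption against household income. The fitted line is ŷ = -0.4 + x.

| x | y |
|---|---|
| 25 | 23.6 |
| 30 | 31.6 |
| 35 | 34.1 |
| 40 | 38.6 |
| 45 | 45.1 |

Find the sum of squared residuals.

x=25: ŷ = -0.4 + 25 = 24.6; e = 23.6 − 24.6 = -1
x=30: ŷ = -0.4 + 30 = 29.6; e = 31.6 − 29.6 = 2
x=35: ŷ = -0.4 + 35 = 34.6; e = 34.1 − 34.6 = -0.5
x=40: ŷ = -0.4 + 40 = 39.6; e = 38.6 − 39.6 = -1
x=45: ŷ = -0.4 + 45 = 44.6; e = 45.1 − 44.6 = 0.5
SSE = 1 + 4 + 0.25 + 1 + 0.25 = 6.5

SSE = 6.5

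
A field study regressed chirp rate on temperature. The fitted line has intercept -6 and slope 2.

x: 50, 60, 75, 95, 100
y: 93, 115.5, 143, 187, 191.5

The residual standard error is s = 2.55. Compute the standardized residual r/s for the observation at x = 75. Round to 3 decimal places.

-0.392

ŷ = -6 + 2·75 = 144
r = 143 − 144 = -1
r/s = -1 / 2.55 = -0.392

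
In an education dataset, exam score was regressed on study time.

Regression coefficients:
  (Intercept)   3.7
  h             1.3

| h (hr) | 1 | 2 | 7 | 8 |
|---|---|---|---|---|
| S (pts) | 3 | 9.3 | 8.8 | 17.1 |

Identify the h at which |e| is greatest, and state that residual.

h=1: Ŝ = 3.7 + 1.3·1 = 5; e = 3 − 5 = -2
h=2: Ŝ = 3.7 + 1.3·2 = 6.3; e = 9.3 − 6.3 = 3
h=7: Ŝ = 3.7 + 1.3·7 = 12.8; e = 8.8 − 12.8 = -4
h=8: Ŝ = 3.7 + 1.3·8 = 14.1; e = 17.1 − 14.1 = 3
Largest |e| is 4 at h = 7, residual -4.

h = 7, e = -4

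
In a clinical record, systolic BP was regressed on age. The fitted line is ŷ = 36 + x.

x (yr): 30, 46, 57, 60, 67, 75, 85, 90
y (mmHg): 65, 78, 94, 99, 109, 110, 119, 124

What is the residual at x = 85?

r = -2

ŷ = 36 + 85 = 121
r = 119 − 121 = -2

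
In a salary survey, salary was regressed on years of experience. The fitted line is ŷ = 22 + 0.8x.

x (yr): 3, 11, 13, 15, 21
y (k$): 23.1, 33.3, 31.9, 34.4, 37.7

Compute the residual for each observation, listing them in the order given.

x=3: ŷ = 22 + 0.8·3 = 24.4; e = 23.1 − 24.4 = -1.3
x=11: ŷ = 22 + 0.8·11 = 30.8; e = 33.3 − 30.8 = 2.5
x=13: ŷ = 22 + 0.8·13 = 32.4; e = 31.9 − 32.4 = -0.5
x=15: ŷ = 22 + 0.8·15 = 34; e = 34.4 − 34 = 0.4
x=21: ŷ = 22 + 0.8·21 = 38.8; e = 37.7 − 38.8 = -1.1

-1.3, 2.5, -0.5, 0.4, -1.1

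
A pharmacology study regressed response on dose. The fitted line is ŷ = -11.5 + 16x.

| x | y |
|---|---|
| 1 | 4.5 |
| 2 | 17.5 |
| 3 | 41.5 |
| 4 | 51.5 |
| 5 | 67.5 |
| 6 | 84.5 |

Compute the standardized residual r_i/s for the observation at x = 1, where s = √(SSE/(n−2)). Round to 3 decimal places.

x=1: ŷ = -11.5 + 16·1 = 4.5; r = 4.5 − 4.5 = 0
x=2: ŷ = -11.5 + 16·2 = 20.5; r = 17.5 − 20.5 = -3
x=3: ŷ = -11.5 + 16·3 = 36.5; r = 41.5 − 36.5 = 5
x=4: ŷ = -11.5 + 16·4 = 52.5; r = 51.5 − 52.5 = -1
x=5: ŷ = -11.5 + 16·5 = 68.5; r = 67.5 − 68.5 = -1
x=6: ŷ = -11.5 + 16·6 = 84.5; r = 84.5 − 84.5 = 0
SSE = 0 + 9 + 25 + 1 + 1 + 0 = 36
s = √(36/4) = 3
r/s = 0 / 3 = 0.000

0.000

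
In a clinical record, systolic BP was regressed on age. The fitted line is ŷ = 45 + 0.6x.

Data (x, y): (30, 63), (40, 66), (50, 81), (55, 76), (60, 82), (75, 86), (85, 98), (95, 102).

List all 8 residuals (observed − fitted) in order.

0, -3, 6, -2, 1, -4, 2, 0

x=30: ŷ = 45 + 0.6·30 = 63; r = 63 − 63 = 0
x=40: ŷ = 45 + 0.6·40 = 69; r = 66 − 69 = -3
x=50: ŷ = 45 + 0.6·50 = 75; r = 81 − 75 = 6
x=55: ŷ = 45 + 0.6·55 = 78; r = 76 − 78 = -2
x=60: ŷ = 45 + 0.6·60 = 81; r = 82 − 81 = 1
x=75: ŷ = 45 + 0.6·75 = 90; r = 86 − 90 = -4
x=85: ŷ = 45 + 0.6·85 = 96; r = 98 − 96 = 2
x=95: ŷ = 45 + 0.6·95 = 102; r = 102 − 102 = 0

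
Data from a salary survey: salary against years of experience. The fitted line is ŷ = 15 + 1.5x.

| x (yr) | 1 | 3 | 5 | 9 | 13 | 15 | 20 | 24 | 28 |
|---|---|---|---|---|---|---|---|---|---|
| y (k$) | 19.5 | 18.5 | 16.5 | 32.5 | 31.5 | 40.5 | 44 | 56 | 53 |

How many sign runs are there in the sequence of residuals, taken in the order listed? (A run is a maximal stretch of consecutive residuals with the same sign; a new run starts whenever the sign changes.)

x=1: ŷ = 15 + 1.5·1 = 16.5; e = 19.5 − 16.5 = 3
x=3: ŷ = 15 + 1.5·3 = 19.5; e = 18.5 − 19.5 = -1
x=5: ŷ = 15 + 1.5·5 = 22.5; e = 16.5 − 22.5 = -6
x=9: ŷ = 15 + 1.5·9 = 28.5; e = 32.5 − 28.5 = 4
x=13: ŷ = 15 + 1.5·13 = 34.5; e = 31.5 − 34.5 = -3
x=15: ŷ = 15 + 1.5·15 = 37.5; e = 40.5 − 37.5 = 3
x=20: ŷ = 15 + 1.5·20 = 45; e = 44 − 45 = -1
x=24: ŷ = 15 + 1.5·24 = 51; e = 56 − 51 = 5
x=28: ŷ = 15 + 1.5·28 = 57; e = 53 − 57 = -4
Signs: + − − + − + − + −
Runs: +×1, −×2, +×1, −×1, +×1, −×1, +×1, −×1 → 8

8 runs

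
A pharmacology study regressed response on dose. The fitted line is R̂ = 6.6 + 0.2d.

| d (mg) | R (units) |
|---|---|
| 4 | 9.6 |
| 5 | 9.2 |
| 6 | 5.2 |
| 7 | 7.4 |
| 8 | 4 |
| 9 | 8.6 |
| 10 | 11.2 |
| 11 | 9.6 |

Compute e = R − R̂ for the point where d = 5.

e = 1.6

R̂ = 6.6 + 0.2·5 = 7.6
e = 9.2 − 7.6 = 1.6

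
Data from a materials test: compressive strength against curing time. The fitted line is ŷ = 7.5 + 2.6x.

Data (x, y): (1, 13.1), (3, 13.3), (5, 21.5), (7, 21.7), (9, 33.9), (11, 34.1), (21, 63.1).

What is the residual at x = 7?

ŷ = 7.5 + 2.6·7 = 25.7
r = 21.7 − 25.7 = -4

r = -4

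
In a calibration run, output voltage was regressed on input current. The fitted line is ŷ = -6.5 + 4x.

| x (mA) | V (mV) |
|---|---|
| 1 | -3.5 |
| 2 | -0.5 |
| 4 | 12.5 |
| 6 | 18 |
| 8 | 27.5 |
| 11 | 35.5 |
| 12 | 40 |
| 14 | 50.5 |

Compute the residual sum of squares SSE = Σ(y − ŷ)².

SSE = 25.5

x=1: ŷ = -6.5 + 4·1 = -2.5; e = -3.5 − (-2.5) = -1
x=2: ŷ = -6.5 + 4·2 = 1.5; e = -0.5 − 1.5 = -2
x=4: ŷ = -6.5 + 4·4 = 9.5; e = 12.5 − 9.5 = 3
x=6: ŷ = -6.5 + 4·6 = 17.5; e = 18 − 17.5 = 0.5
x=8: ŷ = -6.5 + 4·8 = 25.5; e = 27.5 − 25.5 = 2
x=11: ŷ = -6.5 + 4·11 = 37.5; e = 35.5 − 37.5 = -2
x=12: ŷ = -6.5 + 4·12 = 41.5; e = 40 − 41.5 = -1.5
x=14: ŷ = -6.5 + 4·14 = 49.5; e = 50.5 − 49.5 = 1
SSE = 1 + 4 + 9 + 0.25 + 4 + 4 + 2.25 + 1 = 25.5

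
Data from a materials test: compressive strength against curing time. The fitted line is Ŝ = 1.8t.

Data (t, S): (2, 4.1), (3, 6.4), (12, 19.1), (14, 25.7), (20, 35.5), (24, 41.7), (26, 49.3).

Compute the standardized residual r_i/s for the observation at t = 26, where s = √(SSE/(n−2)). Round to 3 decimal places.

t=2: Ŝ = 1.8·2 = 3.6; r = 4.1 − 3.6 = 0.5
t=3: Ŝ = 1.8·3 = 5.4; r = 6.4 − 5.4 = 1
t=12: Ŝ = 1.8·12 = 21.6; r = 19.1 − 21.6 = -2.5
t=14: Ŝ = 1.8·14 = 25.2; r = 25.7 − 25.2 = 0.5
t=20: Ŝ = 1.8·20 = 36; r = 35.5 − 36 = -0.5
t=24: Ŝ = 1.8·24 = 43.2; r = 41.7 − 43.2 = -1.5
t=26: Ŝ = 1.8·26 = 46.8; r = 49.3 − 46.8 = 2.5
SSE = 0.25 + 1 + 6.25 + 0.25 + 0.25 + 2.25 + 6.25 = 16.5
s = √(16.5/5) = 1.81659
r/s = 2.5 / 1.81659 = 1.376

1.376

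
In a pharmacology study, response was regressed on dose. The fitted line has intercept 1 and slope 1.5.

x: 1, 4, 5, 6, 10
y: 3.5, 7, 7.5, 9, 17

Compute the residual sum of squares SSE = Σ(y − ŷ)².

SSE = 4

x=1: ŷ = 1 + 1.5·1 = 2.5; e = 3.5 − 2.5 = 1
x=4: ŷ = 1 + 1.5·4 = 7; e = 7 − 7 = 0
x=5: ŷ = 1 + 1.5·5 = 8.5; e = 7.5 − 8.5 = -1
x=6: ŷ = 1 + 1.5·6 = 10; e = 9 − 10 = -1
x=10: ŷ = 1 + 1.5·10 = 16; e = 17 − 16 = 1
SSE = 1 + 0 + 1 + 1 + 1 = 4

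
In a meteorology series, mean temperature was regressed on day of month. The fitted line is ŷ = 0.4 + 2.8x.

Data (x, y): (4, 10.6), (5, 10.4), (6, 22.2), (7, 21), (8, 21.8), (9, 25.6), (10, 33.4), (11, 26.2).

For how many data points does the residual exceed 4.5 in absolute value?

x=4: ŷ = 0.4 + 2.8·4 = 11.6; e = 10.6 − 11.6 = -1
x=5: ŷ = 0.4 + 2.8·5 = 14.4; e = 10.4 − 14.4 = -4
x=6: ŷ = 0.4 + 2.8·6 = 17.2; e = 22.2 − 17.2 = 5
x=7: ŷ = 0.4 + 2.8·7 = 20; e = 21 − 20 = 1
x=8: ŷ = 0.4 + 2.8·8 = 22.8; e = 21.8 − 22.8 = -1
x=9: ŷ = 0.4 + 2.8·9 = 25.6; e = 25.6 − 25.6 = 0
x=10: ŷ = 0.4 + 2.8·10 = 28.4; e = 33.4 − 28.4 = 5
x=11: ŷ = 0.4 + 2.8·11 = 31.2; e = 26.2 − 31.2 = -5
|e| > 4.5: x=6 (|e|=5), x=10 (|e|=5), x=11 (|e|=5) → 3

3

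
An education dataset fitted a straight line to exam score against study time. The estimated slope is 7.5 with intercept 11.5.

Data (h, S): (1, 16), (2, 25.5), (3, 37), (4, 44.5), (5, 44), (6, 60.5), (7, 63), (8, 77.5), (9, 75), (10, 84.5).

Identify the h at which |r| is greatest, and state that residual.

h=1: ŷ = 11.5 + 7.5·1 = 19; r = 16 − 19 = -3
h=2: ŷ = 11.5 + 7.5·2 = 26.5; r = 25.5 − 26.5 = -1
h=3: ŷ = 11.5 + 7.5·3 = 34; r = 37 − 34 = 3
h=4: ŷ = 11.5 + 7.5·4 = 41.5; r = 44.5 − 41.5 = 3
h=5: ŷ = 11.5 + 7.5·5 = 49; r = 44 − 49 = -5
h=6: ŷ = 11.5 + 7.5·6 = 56.5; r = 60.5 − 56.5 = 4
h=7: ŷ = 11.5 + 7.5·7 = 64; r = 63 − 64 = -1
h=8: ŷ = 11.5 + 7.5·8 = 71.5; r = 77.5 − 71.5 = 6
h=9: ŷ = 11.5 + 7.5·9 = 79; r = 75 − 79 = -4
h=10: ŷ = 11.5 + 7.5·10 = 86.5; r = 84.5 − 86.5 = -2
Largest |r| is 6 at h = 8, residual 6.

h = 8, r = 6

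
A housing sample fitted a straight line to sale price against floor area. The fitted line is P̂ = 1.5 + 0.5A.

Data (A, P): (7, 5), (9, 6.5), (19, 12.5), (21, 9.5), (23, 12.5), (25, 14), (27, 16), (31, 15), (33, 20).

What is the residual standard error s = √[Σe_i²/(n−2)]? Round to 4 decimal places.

s = 1.6036

A=7: P̂ = 1.5 + 0.5·7 = 5; e = 5 − 5 = 0
A=9: P̂ = 1.5 + 0.5·9 = 6; e = 6.5 − 6 = 0.5
A=19: P̂ = 1.5 + 0.5·19 = 11; e = 12.5 − 11 = 1.5
A=21: P̂ = 1.5 + 0.5·21 = 12; e = 9.5 − 12 = -2.5
A=23: P̂ = 1.5 + 0.5·23 = 13; e = 12.5 − 13 = -0.5
A=25: P̂ = 1.5 + 0.5·25 = 14; e = 14 − 14 = 0
A=27: P̂ = 1.5 + 0.5·27 = 15; e = 16 − 15 = 1
A=31: P̂ = 1.5 + 0.5·31 = 17; e = 15 − 17 = -2
A=33: P̂ = 1.5 + 0.5·33 = 18; e = 20 − 18 = 2
SSE = 0 + 0.25 + 2.25 + 6.25 + 0.25 + 0 + 1 + 4 + 4 = 18
s = √(18/7) = √2.57143 ≈ 1.6036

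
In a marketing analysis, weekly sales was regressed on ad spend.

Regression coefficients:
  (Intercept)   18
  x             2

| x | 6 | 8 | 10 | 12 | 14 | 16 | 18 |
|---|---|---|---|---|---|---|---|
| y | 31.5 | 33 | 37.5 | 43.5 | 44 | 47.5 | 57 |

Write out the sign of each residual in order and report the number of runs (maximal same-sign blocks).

x=6: ŷ = 18 + 2·6 = 30; e = 31.5 − 30 = 1.5
x=8: ŷ = 18 + 2·8 = 34; e = 33 − 34 = -1
x=10: ŷ = 18 + 2·10 = 38; e = 37.5 − 38 = -0.5
x=12: ŷ = 18 + 2·12 = 42; e = 43.5 − 42 = 1.5
x=14: ŷ = 18 + 2·14 = 46; e = 44 − 46 = -2
x=16: ŷ = 18 + 2·16 = 50; e = 47.5 − 50 = -2.5
x=18: ŷ = 18 + 2·18 = 54; e = 57 − 54 = 3
Signs: + − − + − − +
Runs: +×1, −×2, +×1, −×2, +×1 → 5

5 runs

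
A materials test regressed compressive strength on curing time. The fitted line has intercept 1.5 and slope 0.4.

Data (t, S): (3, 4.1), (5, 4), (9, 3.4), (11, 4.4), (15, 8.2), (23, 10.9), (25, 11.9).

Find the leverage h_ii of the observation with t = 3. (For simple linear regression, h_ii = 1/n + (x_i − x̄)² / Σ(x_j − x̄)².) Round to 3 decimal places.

t̄ = (3 + 5 + 9 + 11 + 15 + 23 + 25)/7 = 13
Σ(t − t̄)² = 100 + 64 + 16 + 4 + 4 + 100 + 144 = 432
h = 1/7 + (-10)²/432 = 0.142857 + 0.231481 = 0.374

h = 0.374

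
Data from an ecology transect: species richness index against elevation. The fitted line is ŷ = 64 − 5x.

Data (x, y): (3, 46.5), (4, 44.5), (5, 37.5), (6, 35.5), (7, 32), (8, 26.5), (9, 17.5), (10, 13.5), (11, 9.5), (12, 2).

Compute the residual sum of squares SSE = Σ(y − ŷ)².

SSE = 33

x=3: ŷ = 64 − 5·3 = 49; e = 46.5 − 49 = -2.5
x=4: ŷ = 64 − 5·4 = 44; e = 44.5 − 44 = 0.5
x=5: ŷ = 64 − 5·5 = 39; e = 37.5 − 39 = -1.5
x=6: ŷ = 64 − 5·6 = 34; e = 35.5 − 34 = 1.5
x=7: ŷ = 64 − 5·7 = 29; e = 32 − 29 = 3
x=8: ŷ = 64 − 5·8 = 24; e = 26.5 − 24 = 2.5
x=9: ŷ = 64 − 5·9 = 19; e = 17.5 − 19 = -1.5
x=10: ŷ = 64 − 5·10 = 14; e = 13.5 − 14 = -0.5
x=11: ŷ = 64 − 5·11 = 9; e = 9.5 − 9 = 0.5
x=12: ŷ = 64 − 5·12 = 4; e = 2 − 4 = -2
SSE = 6.25 + 0.25 + 2.25 + 2.25 + 9 + 6.25 + 2.25 + 0.25 + 0.25 + 4 = 33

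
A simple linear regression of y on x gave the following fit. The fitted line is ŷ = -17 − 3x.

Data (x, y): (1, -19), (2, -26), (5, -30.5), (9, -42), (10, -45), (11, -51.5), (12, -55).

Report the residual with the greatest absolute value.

x=1: ŷ = -17 − 3·1 = -20; r = -19 − (-20) = 1
x=2: ŷ = -17 − 3·2 = -23; r = -26 − (-23) = -3
x=5: ŷ = -17 − 3·5 = -32; r = -30.5 − (-32) = 1.5
x=9: ŷ = -17 − 3·9 = -44; r = -42 − (-44) = 2
x=10: ŷ = -17 − 3·10 = -47; r = -45 − (-47) = 2
x=11: ŷ = -17 − 3·11 = -50; r = -51.5 − (-50) = -1.5
x=12: ŷ = -17 − 3·12 = -53; r = -55 − (-53) = -2
Largest |r| is 3 at x = 2, residual -3.

r = -3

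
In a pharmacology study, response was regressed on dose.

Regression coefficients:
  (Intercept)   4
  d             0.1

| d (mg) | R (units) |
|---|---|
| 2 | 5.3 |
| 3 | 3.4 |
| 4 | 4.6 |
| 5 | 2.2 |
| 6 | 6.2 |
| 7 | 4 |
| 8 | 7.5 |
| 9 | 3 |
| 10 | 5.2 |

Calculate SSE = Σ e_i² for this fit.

SSE = 21.34

d=2: ŷ = 4 + 0.1·2 = 4.2; e = 5.3 − 4.2 = 1.1
d=3: ŷ = 4 + 0.1·3 = 4.3; e = 3.4 − 4.3 = -0.9
d=4: ŷ = 4 + 0.1·4 = 4.4; e = 4.6 − 4.4 = 0.2
d=5: ŷ = 4 + 0.1·5 = 4.5; e = 2.2 − 4.5 = -2.3
d=6: ŷ = 4 + 0.1·6 = 4.6; e = 6.2 − 4.6 = 1.6
d=7: ŷ = 4 + 0.1·7 = 4.7; e = 4 − 4.7 = -0.7
d=8: ŷ = 4 + 0.1·8 = 4.8; e = 7.5 − 4.8 = 2.7
d=9: ŷ = 4 + 0.1·9 = 4.9; e = 3 − 4.9 = -1.9
d=10: ŷ = 4 + 0.1·10 = 5; e = 5.2 − 5 = 0.2
SSE = 1.21 + 0.81 + 0.04 + 5.29 + 2.56 + 0.49 + 7.29 + 3.61 + 0.04 = 21.34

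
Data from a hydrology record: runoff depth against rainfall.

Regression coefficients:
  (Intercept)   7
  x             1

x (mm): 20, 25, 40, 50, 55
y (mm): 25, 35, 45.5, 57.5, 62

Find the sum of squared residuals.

SSE = 15.5

x=20: ŷ = 7 + 20 = 27; e = 25 − 27 = -2
x=25: ŷ = 7 + 25 = 32; e = 35 − 32 = 3
x=40: ŷ = 7 + 40 = 47; e = 45.5 − 47 = -1.5
x=50: ŷ = 7 + 50 = 57; e = 57.5 − 57 = 0.5
x=55: ŷ = 7 + 55 = 62; e = 62 − 62 = 0
SSE = 4 + 9 + 2.25 + 0.25 + 0 = 15.5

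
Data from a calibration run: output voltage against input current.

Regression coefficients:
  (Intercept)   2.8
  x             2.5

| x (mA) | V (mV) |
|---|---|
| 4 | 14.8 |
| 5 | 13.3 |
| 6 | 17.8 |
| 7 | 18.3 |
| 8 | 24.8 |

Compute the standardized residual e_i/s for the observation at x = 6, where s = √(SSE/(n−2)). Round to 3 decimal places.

0.000

x=4: V̂ = 2.8 + 2.5·4 = 12.8; e = 14.8 − 12.8 = 2
x=5: V̂ = 2.8 + 2.5·5 = 15.3; e = 13.3 − 15.3 = -2
x=6: V̂ = 2.8 + 2.5·6 = 17.8; e = 17.8 − 17.8 = 0
x=7: V̂ = 2.8 + 2.5·7 = 20.3; e = 18.3 − 20.3 = -2
x=8: V̂ = 2.8 + 2.5·8 = 22.8; e = 24.8 − 22.8 = 2
SSE = 4 + 4 + 0 + 4 + 4 = 16
s = √(16/3) = 2.3094
e/s = 0 / 2.3094 = 0.000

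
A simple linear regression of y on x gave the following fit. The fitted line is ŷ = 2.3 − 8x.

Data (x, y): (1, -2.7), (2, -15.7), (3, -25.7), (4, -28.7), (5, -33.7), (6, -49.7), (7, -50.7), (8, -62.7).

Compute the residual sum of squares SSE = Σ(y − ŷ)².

SSE = 72

x=1: ŷ = 2.3 − 8·1 = -5.7; r = -2.7 − (-5.7) = 3
x=2: ŷ = 2.3 − 8·2 = -13.7; r = -15.7 − (-13.7) = -2
x=3: ŷ = 2.3 − 8·3 = -21.7; r = -25.7 − (-21.7) = -4
x=4: ŷ = 2.3 − 8·4 = -29.7; r = -28.7 − (-29.7) = 1
x=5: ŷ = 2.3 − 8·5 = -37.7; r = -33.7 − (-37.7) = 4
x=6: ŷ = 2.3 − 8·6 = -45.7; r = -49.7 − (-45.7) = -4
x=7: ŷ = 2.3 − 8·7 = -53.7; r = -50.7 − (-53.7) = 3
x=8: ŷ = 2.3 − 8·8 = -61.7; r = -62.7 − (-61.7) = -1
SSE = 9 + 4 + 16 + 1 + 16 + 16 + 9 + 1 = 72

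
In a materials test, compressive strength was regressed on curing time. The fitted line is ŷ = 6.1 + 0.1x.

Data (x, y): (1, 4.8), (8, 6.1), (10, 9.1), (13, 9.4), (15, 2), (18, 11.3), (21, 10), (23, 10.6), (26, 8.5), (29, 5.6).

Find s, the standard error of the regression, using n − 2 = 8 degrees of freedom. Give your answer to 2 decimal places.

s = 3.02

x=1: ŷ = 6.1 + 0.1·1 = 6.2; e = 4.8 − 6.2 = -1.4
x=8: ŷ = 6.1 + 0.1·8 = 6.9; e = 6.1 − 6.9 = -0.8
x=10: ŷ = 6.1 + 0.1·10 = 7.1; e = 9.1 − 7.1 = 2
x=13: ŷ = 6.1 + 0.1·13 = 7.4; e = 9.4 − 7.4 = 2
x=15: ŷ = 6.1 + 0.1·15 = 7.6; e = 2 − 7.6 = -5.6
x=18: ŷ = 6.1 + 0.1·18 = 7.9; e = 11.3 − 7.9 = 3.4
x=21: ŷ = 6.1 + 0.1·21 = 8.2; e = 10 − 8.2 = 1.8
x=23: ŷ = 6.1 + 0.1·23 = 8.4; e = 10.6 − 8.4 = 2.2
x=26: ŷ = 6.1 + 0.1·26 = 8.7; e = 8.5 − 8.7 = -0.2
x=29: ŷ = 6.1 + 0.1·29 = 9; e = 5.6 − 9 = -3.4
SSE = 1.96 + 0.64 + 4 + 4 + 31.36 + 11.56 + 3.24 + 4.84 + 0.04 + 11.56 = 73.2
s = √(73.2/8) = √9.15 ≈ 3.02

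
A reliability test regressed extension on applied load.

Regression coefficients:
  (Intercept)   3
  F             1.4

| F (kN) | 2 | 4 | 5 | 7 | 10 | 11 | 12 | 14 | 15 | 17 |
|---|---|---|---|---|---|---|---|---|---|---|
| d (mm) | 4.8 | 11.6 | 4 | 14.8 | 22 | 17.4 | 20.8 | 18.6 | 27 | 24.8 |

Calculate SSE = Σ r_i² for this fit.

SSE = 106

F=2: d̂ = 3 + 1.4·2 = 5.8; r = 4.8 − 5.8 = -1
F=4: d̂ = 3 + 1.4·4 = 8.6; r = 11.6 − 8.6 = 3
F=5: d̂ = 3 + 1.4·5 = 10; r = 4 − 10 = -6
F=7: d̂ = 3 + 1.4·7 = 12.8; r = 14.8 − 12.8 = 2
F=10: d̂ = 3 + 1.4·10 = 17; r = 22 − 17 = 5
F=11: d̂ = 3 + 1.4·11 = 18.4; r = 17.4 − 18.4 = -1
F=12: d̂ = 3 + 1.4·12 = 19.8; r = 20.8 − 19.8 = 1
F=14: d̂ = 3 + 1.4·14 = 22.6; r = 18.6 − 22.6 = -4
F=15: d̂ = 3 + 1.4·15 = 24; r = 27 − 24 = 3
F=17: d̂ = 3 + 1.4·17 = 26.8; r = 24.8 − 26.8 = -2
SSE = 1 + 9 + 36 + 4 + 25 + 1 + 1 + 16 + 9 + 4 = 106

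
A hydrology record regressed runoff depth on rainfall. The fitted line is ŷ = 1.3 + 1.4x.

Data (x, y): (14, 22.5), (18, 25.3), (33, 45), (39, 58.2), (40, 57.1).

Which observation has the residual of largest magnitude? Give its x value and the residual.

x=14: ŷ = 1.3 + 1.4·14 = 20.9; r = 22.5 − 20.9 = 1.6
x=18: ŷ = 1.3 + 1.4·18 = 26.5; r = 25.3 − 26.5 = -1.2
x=33: ŷ = 1.3 + 1.4·33 = 47.5; r = 45 − 47.5 = -2.5
x=39: ŷ = 1.3 + 1.4·39 = 55.9; r = 58.2 − 55.9 = 2.3
x=40: ŷ = 1.3 + 1.4·40 = 57.3; r = 57.1 − 57.3 = -0.2
Largest |r| is 2.5 at x = 33, residual -2.5.

x = 33, r = -2.5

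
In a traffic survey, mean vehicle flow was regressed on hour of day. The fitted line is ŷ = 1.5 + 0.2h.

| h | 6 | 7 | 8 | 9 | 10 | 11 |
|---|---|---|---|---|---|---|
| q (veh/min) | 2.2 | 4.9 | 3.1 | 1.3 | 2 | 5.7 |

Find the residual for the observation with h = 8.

ŷ = 1.5 + 0.2·8 = 3.1
e = 3.1 − 3.1 = 0

e = 0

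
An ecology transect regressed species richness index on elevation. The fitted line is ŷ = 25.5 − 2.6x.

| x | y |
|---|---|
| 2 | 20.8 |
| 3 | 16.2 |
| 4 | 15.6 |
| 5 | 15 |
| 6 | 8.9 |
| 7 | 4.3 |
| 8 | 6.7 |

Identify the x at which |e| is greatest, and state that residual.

x = 7, e = -3

x=2: ŷ = 25.5 − 2.6·2 = 20.3; e = 20.8 − 20.3 = 0.5
x=3: ŷ = 25.5 − 2.6·3 = 17.7; e = 16.2 − 17.7 = -1.5
x=4: ŷ = 25.5 − 2.6·4 = 15.1; e = 15.6 − 15.1 = 0.5
x=5: ŷ = 25.5 − 2.6·5 = 12.5; e = 15 − 12.5 = 2.5
x=6: ŷ = 25.5 − 2.6·6 = 9.9; e = 8.9 − 9.9 = -1
x=7: ŷ = 25.5 − 2.6·7 = 7.3; e = 4.3 − 7.3 = -3
x=8: ŷ = 25.5 − 2.6·8 = 4.7; e = 6.7 − 4.7 = 2
Largest |e| is 3 at x = 7, residual -3.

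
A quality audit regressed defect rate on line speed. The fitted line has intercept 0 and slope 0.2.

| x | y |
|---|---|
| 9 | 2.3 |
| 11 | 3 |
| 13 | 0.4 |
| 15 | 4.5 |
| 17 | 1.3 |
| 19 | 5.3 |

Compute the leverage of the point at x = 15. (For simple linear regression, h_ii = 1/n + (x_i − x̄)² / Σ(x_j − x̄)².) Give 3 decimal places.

h = 0.181

x̄ = (9 + 11 + 13 + 15 + 17 + 19)/6 = 14
Σ(x − x̄)² = 25 + 9 + 1 + 1 + 9 + 25 = 70
h = 1/6 + (1)²/70 = 0.166667 + 0.0142857 = 0.181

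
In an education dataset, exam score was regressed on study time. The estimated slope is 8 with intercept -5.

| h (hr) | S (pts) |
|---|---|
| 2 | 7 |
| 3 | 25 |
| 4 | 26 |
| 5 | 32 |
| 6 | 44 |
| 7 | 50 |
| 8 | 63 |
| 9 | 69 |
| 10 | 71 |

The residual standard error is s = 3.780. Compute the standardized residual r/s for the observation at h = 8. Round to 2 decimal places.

1.06

Ŝ = -5 + 8·8 = 59
r = 63 − 59 = 4
r/s = 4 / 3.780 = 1.06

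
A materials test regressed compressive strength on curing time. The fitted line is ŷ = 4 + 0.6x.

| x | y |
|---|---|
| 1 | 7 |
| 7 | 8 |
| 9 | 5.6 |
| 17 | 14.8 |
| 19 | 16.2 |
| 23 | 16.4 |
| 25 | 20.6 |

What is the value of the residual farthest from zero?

r = -3.8

x=1: ŷ = 4 + 0.6·1 = 4.6; r = 7 − 4.6 = 2.4
x=7: ŷ = 4 + 0.6·7 = 8.2; r = 8 − 8.2 = -0.2
x=9: ŷ = 4 + 0.6·9 = 9.4; r = 5.6 − 9.4 = -3.8
x=17: ŷ = 4 + 0.6·17 = 14.2; r = 14.8 − 14.2 = 0.6
x=19: ŷ = 4 + 0.6·19 = 15.4; r = 16.2 − 15.4 = 0.8
x=23: ŷ = 4 + 0.6·23 = 17.8; r = 16.4 − 17.8 = -1.4
x=25: ŷ = 4 + 0.6·25 = 19; r = 20.6 − 19 = 1.6
Largest |r| is 3.8 at x = 9, residual -3.8.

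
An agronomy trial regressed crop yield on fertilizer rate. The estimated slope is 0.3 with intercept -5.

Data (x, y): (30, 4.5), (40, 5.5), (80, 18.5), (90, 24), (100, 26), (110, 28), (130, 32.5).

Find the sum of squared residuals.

SSE = 10

x=30: ŷ = -5 + 0.3·30 = 4; e = 4.5 − 4 = 0.5
x=40: ŷ = -5 + 0.3·40 = 7; e = 5.5 − 7 = -1.5
x=80: ŷ = -5 + 0.3·80 = 19; e = 18.5 − 19 = -0.5
x=90: ŷ = -5 + 0.3·90 = 22; e = 24 − 22 = 2
x=100: ŷ = -5 + 0.3·100 = 25; e = 26 − 25 = 1
x=110: ŷ = -5 + 0.3·110 = 28; e = 28 − 28 = 0
x=130: ŷ = -5 + 0.3·130 = 34; e = 32.5 − 34 = -1.5
SSE = 0.25 + 2.25 + 0.25 + 4 + 1 + 0 + 2.25 = 10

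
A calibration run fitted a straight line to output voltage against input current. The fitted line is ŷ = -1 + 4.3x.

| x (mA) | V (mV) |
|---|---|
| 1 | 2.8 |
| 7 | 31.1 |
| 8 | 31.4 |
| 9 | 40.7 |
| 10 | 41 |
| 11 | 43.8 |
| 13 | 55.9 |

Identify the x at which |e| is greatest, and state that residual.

x = 9, e = 3

x=1: ŷ = -1 + 4.3·1 = 3.3; e = 2.8 − 3.3 = -0.5
x=7: ŷ = -1 + 4.3·7 = 29.1; e = 31.1 − 29.1 = 2
x=8: ŷ = -1 + 4.3·8 = 33.4; e = 31.4 − 33.4 = -2
x=9: ŷ = -1 + 4.3·9 = 37.7; e = 40.7 − 37.7 = 3
x=10: ŷ = -1 + 4.3·10 = 42; e = 41 − 42 = -1
x=11: ŷ = -1 + 4.3·11 = 46.3; e = 43.8 − 46.3 = -2.5
x=13: ŷ = -1 + 4.3·13 = 54.9; e = 55.9 − 54.9 = 1
Largest |e| is 3 at x = 9, residual 3.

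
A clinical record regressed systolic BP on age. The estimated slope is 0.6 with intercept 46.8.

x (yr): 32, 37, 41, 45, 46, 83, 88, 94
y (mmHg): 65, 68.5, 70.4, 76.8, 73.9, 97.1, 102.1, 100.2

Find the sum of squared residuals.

SSE = 27

x=32: ŷ = 46.8 + 0.6·32 = 66; e = 65 − 66 = -1
x=37: ŷ = 46.8 + 0.6·37 = 69; e = 68.5 − 69 = -0.5
x=41: ŷ = 46.8 + 0.6·41 = 71.4; e = 70.4 − 71.4 = -1
x=45: ŷ = 46.8 + 0.6·45 = 73.8; e = 76.8 − 73.8 = 3
x=46: ŷ = 46.8 + 0.6·46 = 74.4; e = 73.9 − 74.4 = -0.5
x=83: ŷ = 46.8 + 0.6·83 = 96.6; e = 97.1 − 96.6 = 0.5
x=88: ŷ = 46.8 + 0.6·88 = 99.6; e = 102.1 − 99.6 = 2.5
x=94: ŷ = 46.8 + 0.6·94 = 103.2; e = 100.2 − 103.2 = -3
SSE = 1 + 0.25 + 1 + 9 + 0.25 + 0.25 + 6.25 + 9 = 27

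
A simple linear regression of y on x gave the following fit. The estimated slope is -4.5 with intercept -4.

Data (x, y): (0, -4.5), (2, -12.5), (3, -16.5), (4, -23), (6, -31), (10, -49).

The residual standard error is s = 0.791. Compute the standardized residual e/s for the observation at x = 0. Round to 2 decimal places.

-0.63

ŷ = -4 − 4.5·0 = -4
e = -4.5 − (-4) = -0.5
e/s = -0.5 / 0.791 = -0.63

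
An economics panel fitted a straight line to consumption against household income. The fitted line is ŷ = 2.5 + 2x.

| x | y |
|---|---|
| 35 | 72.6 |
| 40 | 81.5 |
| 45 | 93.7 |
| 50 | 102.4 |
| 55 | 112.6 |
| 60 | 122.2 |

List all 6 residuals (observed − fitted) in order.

0.1, -1, 1.2, -0.1, 0.1, -0.3

x=35: ŷ = 2.5 + 2·35 = 72.5; e = 72.6 − 72.5 = 0.1
x=40: ŷ = 2.5 + 2·40 = 82.5; e = 81.5 − 82.5 = -1
x=45: ŷ = 2.5 + 2·45 = 92.5; e = 93.7 − 92.5 = 1.2
x=50: ŷ = 2.5 + 2·50 = 102.5; e = 102.4 − 102.5 = -0.1
x=55: ŷ = 2.5 + 2·55 = 112.5; e = 112.6 − 112.5 = 0.1
x=60: ŷ = 2.5 + 2·60 = 122.5; e = 122.2 − 122.5 = -0.3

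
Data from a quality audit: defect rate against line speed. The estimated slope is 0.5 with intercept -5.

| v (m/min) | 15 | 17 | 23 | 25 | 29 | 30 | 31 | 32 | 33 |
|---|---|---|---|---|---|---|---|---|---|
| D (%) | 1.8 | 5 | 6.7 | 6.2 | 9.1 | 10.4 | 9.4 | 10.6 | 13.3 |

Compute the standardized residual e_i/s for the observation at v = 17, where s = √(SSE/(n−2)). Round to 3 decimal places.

v=15: ŷ = -5 + 0.5·15 = 2.5; e = 1.8 − 2.5 = -0.7
v=17: ŷ = -5 + 0.5·17 = 3.5; e = 5 − 3.5 = 1.5
v=23: ŷ = -5 + 0.5·23 = 6.5; e = 6.7 − 6.5 = 0.2
v=25: ŷ = -5 + 0.5·25 = 7.5; e = 6.2 − 7.5 = -1.3
v=29: ŷ = -5 + 0.5·29 = 9.5; e = 9.1 − 9.5 = -0.4
v=30: ŷ = -5 + 0.5·30 = 10; e = 10.4 − 10 = 0.4
v=31: ŷ = -5 + 0.5·31 = 10.5; e = 9.4 − 10.5 = -1.1
v=32: ŷ = -5 + 0.5·32 = 11; e = 10.6 − 11 = -0.4
v=33: ŷ = -5 + 0.5·33 = 11.5; e = 13.3 − 11.5 = 1.8
SSE = 0.49 + 2.25 + 0.04 + 1.69 + 0.16 + 0.16 + 1.21 + 0.16 + 3.24 = 9.4
s = √(9.4/7) = 1.15882
e/s = 1.5 / 1.15882 = 1.294

1.294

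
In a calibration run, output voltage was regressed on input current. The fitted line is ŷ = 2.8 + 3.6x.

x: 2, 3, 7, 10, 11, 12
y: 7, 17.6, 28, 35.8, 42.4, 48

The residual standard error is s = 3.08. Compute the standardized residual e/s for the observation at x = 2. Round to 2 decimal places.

-0.97

ŷ = 2.8 + 3.6·2 = 10
e = 7 − 10 = -3
e/s = -3 / 3.08 = -0.97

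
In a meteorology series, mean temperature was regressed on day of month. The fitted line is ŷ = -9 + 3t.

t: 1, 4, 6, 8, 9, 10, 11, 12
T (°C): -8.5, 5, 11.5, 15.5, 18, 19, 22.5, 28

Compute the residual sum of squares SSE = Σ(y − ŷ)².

t=1: ŷ = -9 + 3·1 = -6; r = -8.5 − (-6) = -2.5
t=4: ŷ = -9 + 3·4 = 3; r = 5 − 3 = 2
t=6: ŷ = -9 + 3·6 = 9; r = 11.5 − 9 = 2.5
t=8: ŷ = -9 + 3·8 = 15; r = 15.5 − 15 = 0.5
t=9: ŷ = -9 + 3·9 = 18; r = 18 − 18 = 0
t=10: ŷ = -9 + 3·10 = 21; r = 19 − 21 = -2
t=11: ŷ = -9 + 3·11 = 24; r = 22.5 − 24 = -1.5
t=12: ŷ = -9 + 3·12 = 27; r = 28 − 27 = 1
SSE = 6.25 + 4 + 6.25 + 0.25 + 0 + 4 + 2.25 + 1 = 24

SSE = 24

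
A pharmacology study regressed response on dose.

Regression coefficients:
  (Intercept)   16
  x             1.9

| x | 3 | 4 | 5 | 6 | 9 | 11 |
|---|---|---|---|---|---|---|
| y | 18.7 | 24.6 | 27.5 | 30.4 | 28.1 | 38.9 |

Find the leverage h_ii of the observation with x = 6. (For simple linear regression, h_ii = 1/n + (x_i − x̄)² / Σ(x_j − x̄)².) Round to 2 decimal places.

x̄ = (3 + 4 + 5 + 6 + 9 + 11)/6 = 6.33333
Σ(x − x̄)² = 11.1111 + 5.44444 + 1.77778 + 0.111111 + 7.11111 + 21.7778 = 47.3333
h = 1/6 + (-0.333333)²/47.3333 = 0.166667 + 0.00234742 = 0.17

h = 0.17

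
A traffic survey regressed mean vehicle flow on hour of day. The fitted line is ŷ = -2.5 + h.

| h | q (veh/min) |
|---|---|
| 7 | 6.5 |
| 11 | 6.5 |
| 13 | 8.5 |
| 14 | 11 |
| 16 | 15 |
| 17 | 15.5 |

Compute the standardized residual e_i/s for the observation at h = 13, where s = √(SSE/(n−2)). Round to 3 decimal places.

h=7: ŷ = -2.5 + 7 = 4.5; e = 6.5 − 4.5 = 2
h=11: ŷ = -2.5 + 11 = 8.5; e = 6.5 − 8.5 = -2
h=13: ŷ = -2.5 + 13 = 10.5; e = 8.5 − 10.5 = -2
h=14: ŷ = -2.5 + 14 = 11.5; e = 11 − 11.5 = -0.5
h=16: ŷ = -2.5 + 16 = 13.5; e = 15 − 13.5 = 1.5
h=17: ŷ = -2.5 + 17 = 14.5; e = 15.5 − 14.5 = 1
SSE = 4 + 4 + 4 + 0.25 + 2.25 + 1 = 15.5
s = √(15.5/4) = 1.9685
e/s = -2 / 1.9685 = -1.016

-1.016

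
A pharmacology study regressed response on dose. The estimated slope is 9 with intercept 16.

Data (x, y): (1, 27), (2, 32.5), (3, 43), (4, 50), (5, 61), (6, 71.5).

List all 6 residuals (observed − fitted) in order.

2, -1.5, 0, -2, 0, 1.5

x=1: ŷ = 16 + 9·1 = 25; e = 27 − 25 = 2
x=2: ŷ = 16 + 9·2 = 34; e = 32.5 − 34 = -1.5
x=3: ŷ = 16 + 9·3 = 43; e = 43 − 43 = 0
x=4: ŷ = 16 + 9·4 = 52; e = 50 − 52 = -2
x=5: ŷ = 16 + 9·5 = 61; e = 61 − 61 = 0
x=6: ŷ = 16 + 9·6 = 70; e = 71.5 − 70 = 1.5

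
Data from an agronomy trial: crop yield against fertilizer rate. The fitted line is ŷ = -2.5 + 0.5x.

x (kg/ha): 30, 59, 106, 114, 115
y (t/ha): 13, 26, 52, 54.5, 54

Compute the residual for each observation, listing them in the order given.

0.5, -1, 1.5, 0, -1

x=30: ŷ = -2.5 + 0.5·30 = 12.5; e = 13 − 12.5 = 0.5
x=59: ŷ = -2.5 + 0.5·59 = 27; e = 26 − 27 = -1
x=106: ŷ = -2.5 + 0.5·106 = 50.5; e = 52 − 50.5 = 1.5
x=114: ŷ = -2.5 + 0.5·114 = 54.5; e = 54.5 − 54.5 = 0
x=115: ŷ = -2.5 + 0.5·115 = 55; e = 54 − 55 = -1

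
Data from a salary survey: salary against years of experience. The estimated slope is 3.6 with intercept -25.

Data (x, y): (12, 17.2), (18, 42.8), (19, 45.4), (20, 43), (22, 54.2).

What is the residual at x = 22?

r = 0

ŷ = -25 + 3.6·22 = 54.2
r = 54.2 − 54.2 = 0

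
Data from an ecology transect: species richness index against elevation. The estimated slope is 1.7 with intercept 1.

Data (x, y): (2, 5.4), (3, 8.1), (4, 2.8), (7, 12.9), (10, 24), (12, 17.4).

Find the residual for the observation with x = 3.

r = 2

ŷ = 1 + 1.7·3 = 6.1
r = 8.1 − 6.1 = 2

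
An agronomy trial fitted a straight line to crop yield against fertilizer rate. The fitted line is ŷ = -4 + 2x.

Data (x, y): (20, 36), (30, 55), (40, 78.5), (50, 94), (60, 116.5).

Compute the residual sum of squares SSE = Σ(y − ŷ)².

x=20: ŷ = -4 + 2·20 = 36; r = 36 − 36 = 0
x=30: ŷ = -4 + 2·30 = 56; r = 55 − 56 = -1
x=40: ŷ = -4 + 2·40 = 76; r = 78.5 − 76 = 2.5
x=50: ŷ = -4 + 2·50 = 96; r = 94 − 96 = -2
x=60: ŷ = -4 + 2·60 = 116; r = 116.5 − 116 = 0.5
SSE = 0 + 1 + 6.25 + 4 + 0.25 = 11.5

SSE = 11.5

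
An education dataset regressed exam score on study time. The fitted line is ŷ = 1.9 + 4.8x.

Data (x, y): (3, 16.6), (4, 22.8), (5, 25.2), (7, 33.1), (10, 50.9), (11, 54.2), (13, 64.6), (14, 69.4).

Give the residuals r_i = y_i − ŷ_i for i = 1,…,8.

0.3, 1.7, -0.7, -2.4, 1, -0.5, 0.3, 0.3

x=3: ŷ = 1.9 + 4.8·3 = 16.3; r = 16.6 − 16.3 = 0.3
x=4: ŷ = 1.9 + 4.8·4 = 21.1; r = 22.8 − 21.1 = 1.7
x=5: ŷ = 1.9 + 4.8·5 = 25.9; r = 25.2 − 25.9 = -0.7
x=7: ŷ = 1.9 + 4.8·7 = 35.5; r = 33.1 − 35.5 = -2.4
x=10: ŷ = 1.9 + 4.8·10 = 49.9; r = 50.9 − 49.9 = 1
x=11: ŷ = 1.9 + 4.8·11 = 54.7; r = 54.2 − 54.7 = -0.5
x=13: ŷ = 1.9 + 4.8·13 = 64.3; r = 64.6 − 64.3 = 0.3
x=14: ŷ = 1.9 + 4.8·14 = 69.1; r = 69.4 − 69.1 = 0.3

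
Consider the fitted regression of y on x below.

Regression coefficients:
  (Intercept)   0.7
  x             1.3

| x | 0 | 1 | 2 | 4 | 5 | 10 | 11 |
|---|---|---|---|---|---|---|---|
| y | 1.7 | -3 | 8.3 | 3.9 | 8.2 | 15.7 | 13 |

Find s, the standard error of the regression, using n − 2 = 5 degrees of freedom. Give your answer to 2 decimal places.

x=0: ŷ = 0.7 + 1.3·0 = 0.7; e = 1.7 − 0.7 = 1
x=1: ŷ = 0.7 + 1.3·1 = 2; e = -3 − 2 = -5
x=2: ŷ = 0.7 + 1.3·2 = 3.3; e = 8.3 − 3.3 = 5
x=4: ŷ = 0.7 + 1.3·4 = 5.9; e = 3.9 − 5.9 = -2
x=5: ŷ = 0.7 + 1.3·5 = 7.2; e = 8.2 − 7.2 = 1
x=10: ŷ = 0.7 + 1.3·10 = 13.7; e = 15.7 − 13.7 = 2
x=11: ŷ = 0.7 + 1.3·11 = 15; e = 13 − 15 = -2
SSE = 1 + 25 + 25 + 4 + 1 + 4 + 4 = 64
s = √(64/5) = √12.8 ≈ 3.58

s = 3.58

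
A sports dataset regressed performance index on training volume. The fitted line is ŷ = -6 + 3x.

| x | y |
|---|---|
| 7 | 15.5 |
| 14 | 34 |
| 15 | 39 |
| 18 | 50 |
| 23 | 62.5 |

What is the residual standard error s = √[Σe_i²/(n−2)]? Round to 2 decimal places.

x=7: ŷ = -6 + 3·7 = 15; e = 15.5 − 15 = 0.5
x=14: ŷ = -6 + 3·14 = 36; e = 34 − 36 = -2
x=15: ŷ = -6 + 3·15 = 39; e = 39 − 39 = 0
x=18: ŷ = -6 + 3·18 = 48; e = 50 − 48 = 2
x=23: ŷ = -6 + 3·23 = 63; e = 62.5 − 63 = -0.5
SSE = 0.25 + 4 + 0 + 4 + 0.25 = 8.5
s = √(8.5/3) = √2.83333 ≈ 1.68

s = 1.68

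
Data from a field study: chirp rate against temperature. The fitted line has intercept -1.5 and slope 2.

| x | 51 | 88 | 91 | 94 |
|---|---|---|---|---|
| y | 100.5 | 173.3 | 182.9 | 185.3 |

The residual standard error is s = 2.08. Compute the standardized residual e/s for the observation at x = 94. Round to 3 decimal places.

-0.577

ŷ = -1.5 + 2·94 = 186.5
e = 185.3 − 186.5 = -1.2
e/s = -1.2 / 2.08 = -0.577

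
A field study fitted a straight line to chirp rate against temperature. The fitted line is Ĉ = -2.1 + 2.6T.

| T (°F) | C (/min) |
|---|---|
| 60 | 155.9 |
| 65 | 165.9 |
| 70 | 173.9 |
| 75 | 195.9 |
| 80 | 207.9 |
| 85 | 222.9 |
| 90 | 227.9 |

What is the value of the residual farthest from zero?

e = -6

T=60: Ĉ = -2.1 + 2.6·60 = 153.9; e = 155.9 − 153.9 = 2
T=65: Ĉ = -2.1 + 2.6·65 = 166.9; e = 165.9 − 166.9 = -1
T=70: Ĉ = -2.1 + 2.6·70 = 179.9; e = 173.9 − 179.9 = -6
T=75: Ĉ = -2.1 + 2.6·75 = 192.9; e = 195.9 − 192.9 = 3
T=80: Ĉ = -2.1 + 2.6·80 = 205.9; e = 207.9 − 205.9 = 2
T=85: Ĉ = -2.1 + 2.6·85 = 218.9; e = 222.9 − 218.9 = 4
T=90: Ĉ = -2.1 + 2.6·90 = 231.9; e = 227.9 − 231.9 = -4
Largest |e| is 6 at T = 70, residual -6.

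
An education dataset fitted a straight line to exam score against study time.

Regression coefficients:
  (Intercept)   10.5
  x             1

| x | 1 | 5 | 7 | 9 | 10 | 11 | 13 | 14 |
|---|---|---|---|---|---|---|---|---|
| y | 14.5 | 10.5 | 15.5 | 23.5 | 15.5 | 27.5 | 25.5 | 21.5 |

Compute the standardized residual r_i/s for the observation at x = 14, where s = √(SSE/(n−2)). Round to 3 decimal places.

-0.650

x=1: ŷ = 10.5 + 1 = 11.5; r = 14.5 − 11.5 = 3
x=5: ŷ = 10.5 + 5 = 15.5; r = 10.5 − 15.5 = -5
x=7: ŷ = 10.5 + 7 = 17.5; r = 15.5 − 17.5 = -2
x=9: ŷ = 10.5 + 9 = 19.5; r = 23.5 − 19.5 = 4
x=10: ŷ = 10.5 + 10 = 20.5; r = 15.5 − 20.5 = -5
x=11: ŷ = 10.5 + 11 = 21.5; r = 27.5 − 21.5 = 6
x=13: ŷ = 10.5 + 13 = 23.5; r = 25.5 − 23.5 = 2
x=14: ŷ = 10.5 + 14 = 24.5; r = 21.5 − 24.5 = -3
SSE = 9 + 25 + 4 + 16 + 25 + 36 + 4 + 9 = 128
s = √(128/6) = 4.6188
r/s = -3 / 4.6188 = -0.650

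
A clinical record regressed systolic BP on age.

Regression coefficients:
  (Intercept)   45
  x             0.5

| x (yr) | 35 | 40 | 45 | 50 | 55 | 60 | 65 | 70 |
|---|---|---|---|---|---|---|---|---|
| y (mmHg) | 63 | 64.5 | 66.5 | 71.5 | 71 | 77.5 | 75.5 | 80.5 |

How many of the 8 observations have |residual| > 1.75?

2

x=35: ŷ = 45 + 0.5·35 = 62.5; e = 63 − 62.5 = 0.5
x=40: ŷ = 45 + 0.5·40 = 65; e = 64.5 − 65 = -0.5
x=45: ŷ = 45 + 0.5·45 = 67.5; e = 66.5 − 67.5 = -1
x=50: ŷ = 45 + 0.5·50 = 70; e = 71.5 − 70 = 1.5
x=55: ŷ = 45 + 0.5·55 = 72.5; e = 71 − 72.5 = -1.5
x=60: ŷ = 45 + 0.5·60 = 75; e = 77.5 − 75 = 2.5
x=65: ŷ = 45 + 0.5·65 = 77.5; e = 75.5 − 77.5 = -2
x=70: ŷ = 45 + 0.5·70 = 80; e = 80.5 − 80 = 0.5
|e| > 1.75: x=60 (|e|=2.5), x=65 (|e|=2) → 2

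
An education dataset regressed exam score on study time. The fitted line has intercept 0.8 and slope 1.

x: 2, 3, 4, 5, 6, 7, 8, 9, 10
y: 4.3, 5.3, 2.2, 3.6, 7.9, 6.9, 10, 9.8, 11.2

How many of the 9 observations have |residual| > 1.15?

x=2: ŷ = 0.8 + 2 = 2.8; r = 4.3 − 2.8 = 1.5
x=3: ŷ = 0.8 + 3 = 3.8; r = 5.3 − 3.8 = 1.5
x=4: ŷ = 0.8 + 4 = 4.8; r = 2.2 − 4.8 = -2.6
x=5: ŷ = 0.8 + 5 = 5.8; r = 3.6 − 5.8 = -2.2
x=6: ŷ = 0.8 + 6 = 6.8; r = 7.9 − 6.8 = 1.1
x=7: ŷ = 0.8 + 7 = 7.8; r = 6.9 − 7.8 = -0.9
x=8: ŷ = 0.8 + 8 = 8.8; r = 10 − 8.8 = 1.2
x=9: ŷ = 0.8 + 9 = 9.8; r = 9.8 − 9.8 = 0
x=10: ŷ = 0.8 + 10 = 10.8; r = 11.2 − 10.8 = 0.4
|r| > 1.15: x=2 (|r|=1.5), x=3 (|r|=1.5), x=4 (|r|=2.6), x=5 (|r|=2.2), x=8 (|r|=1.2) → 5

5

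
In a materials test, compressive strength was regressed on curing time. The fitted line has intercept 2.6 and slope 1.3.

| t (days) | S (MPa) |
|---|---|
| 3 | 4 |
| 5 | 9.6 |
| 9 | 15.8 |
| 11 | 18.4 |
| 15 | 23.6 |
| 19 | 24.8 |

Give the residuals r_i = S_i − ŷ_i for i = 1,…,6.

-2.5, 0.5, 1.5, 1.5, 1.5, -2.5

t=3: ŷ = 2.6 + 1.3·3 = 6.5; r = 4 − 6.5 = -2.5
t=5: ŷ = 2.6 + 1.3·5 = 9.1; r = 9.6 − 9.1 = 0.5
t=9: ŷ = 2.6 + 1.3·9 = 14.3; r = 15.8 − 14.3 = 1.5
t=11: ŷ = 2.6 + 1.3·11 = 16.9; r = 18.4 − 16.9 = 1.5
t=15: ŷ = 2.6 + 1.3·15 = 22.1; r = 23.6 − 22.1 = 1.5
t=19: ŷ = 2.6 + 1.3·19 = 27.3; r = 24.8 − 27.3 = -2.5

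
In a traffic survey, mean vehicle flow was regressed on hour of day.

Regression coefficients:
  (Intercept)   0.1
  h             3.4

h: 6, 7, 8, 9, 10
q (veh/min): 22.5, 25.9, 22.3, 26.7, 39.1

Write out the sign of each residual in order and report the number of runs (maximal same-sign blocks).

h=6: q̂ = 0.1 + 3.4·6 = 20.5; r = 22.5 − 20.5 = 2
h=7: q̂ = 0.1 + 3.4·7 = 23.9; r = 25.9 − 23.9 = 2
h=8: q̂ = 0.1 + 3.4·8 = 27.3; r = 22.3 − 27.3 = -5
h=9: q̂ = 0.1 + 3.4·9 = 30.7; r = 26.7 − 30.7 = -4
h=10: q̂ = 0.1 + 3.4·10 = 34.1; r = 39.1 − 34.1 = 5
Signs: + + − − +
Runs: +×2, −×2, +×1 → 3

3 runs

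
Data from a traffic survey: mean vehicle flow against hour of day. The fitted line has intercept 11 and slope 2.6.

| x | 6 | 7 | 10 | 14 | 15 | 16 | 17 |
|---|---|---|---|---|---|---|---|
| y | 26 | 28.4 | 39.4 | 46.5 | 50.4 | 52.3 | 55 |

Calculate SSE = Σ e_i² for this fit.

x=6: ŷ = 11 + 2.6·6 = 26.6; e = 26 − 26.6 = -0.6
x=7: ŷ = 11 + 2.6·7 = 29.2; e = 28.4 − 29.2 = -0.8
x=10: ŷ = 11 + 2.6·10 = 37; e = 39.4 − 37 = 2.4
x=14: ŷ = 11 + 2.6·14 = 47.4; e = 46.5 − 47.4 = -0.9
x=15: ŷ = 11 + 2.6·15 = 50; e = 50.4 − 50 = 0.4
x=16: ŷ = 11 + 2.6·16 = 52.6; e = 52.3 − 52.6 = -0.3
x=17: ŷ = 11 + 2.6·17 = 55.2; e = 55 − 55.2 = -0.2
SSE = 0.36 + 0.64 + 5.76 + 0.81 + 0.16 + 0.09 + 0.04 = 7.86

SSE = 7.86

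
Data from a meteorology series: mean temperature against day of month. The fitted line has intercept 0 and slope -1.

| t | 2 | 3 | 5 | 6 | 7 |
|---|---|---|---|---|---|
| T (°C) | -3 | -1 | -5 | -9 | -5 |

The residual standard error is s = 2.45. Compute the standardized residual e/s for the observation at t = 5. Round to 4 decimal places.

ŷ = −5 = -5
e = -5 − (-5) = 0
e/s = 0 / 2.45 = 0.0000

0.0000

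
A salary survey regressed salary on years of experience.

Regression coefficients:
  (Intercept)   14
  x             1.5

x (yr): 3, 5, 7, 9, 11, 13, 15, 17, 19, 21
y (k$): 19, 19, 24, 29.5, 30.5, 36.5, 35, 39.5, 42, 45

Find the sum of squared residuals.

x=3: ŷ = 14 + 1.5·3 = 18.5; r = 19 − 18.5 = 0.5
x=5: ŷ = 14 + 1.5·5 = 21.5; r = 19 − 21.5 = -2.5
x=7: ŷ = 14 + 1.5·7 = 24.5; r = 24 − 24.5 = -0.5
x=9: ŷ = 14 + 1.5·9 = 27.5; r = 29.5 − 27.5 = 2
x=11: ŷ = 14 + 1.5·11 = 30.5; r = 30.5 − 30.5 = 0
x=13: ŷ = 14 + 1.5·13 = 33.5; r = 36.5 − 33.5 = 3
x=15: ŷ = 14 + 1.5·15 = 36.5; r = 35 − 36.5 = -1.5
x=17: ŷ = 14 + 1.5·17 = 39.5; r = 39.5 − 39.5 = 0
x=19: ŷ = 14 + 1.5·19 = 42.5; r = 42 − 42.5 = -0.5
x=21: ŷ = 14 + 1.5·21 = 45.5; r = 45 − 45.5 = -0.5
SSE = 0.25 + 6.25 + 0.25 + 4 + 0 + 9 + 2.25 + 0 + 0.25 + 0.25 = 22.5

SSE = 22.5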